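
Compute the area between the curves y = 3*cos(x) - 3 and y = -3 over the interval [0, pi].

The difference (3*cos(x) - 3) - (-3) = 3*cos(x) changes sign at x = pi/2 inside [0, pi], so split the integral there.
∫[0,pi/2] (3*cos(x)) dx = 3.
∫[pi/2,pi] (3*cos(x)) dx = -3; the area of that piece is 3.
Total area = 3 + 3 = 6.

6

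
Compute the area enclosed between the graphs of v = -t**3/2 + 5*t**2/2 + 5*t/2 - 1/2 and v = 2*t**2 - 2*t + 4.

74/3

Set the curves equal: -t**3/2 + 5*t**2/2 + 5*t/2 - 1/2 = 2*t**2 - 2*t + 4, so -t**3/2 + t**2/2 + 9*t/2 - 9/2 = 0, which factors as -(t - 3)*(t - 1)*(t + 3)/2 = 0. The curves meet at t = -3, 1, 3.
On [-3, 1], v = 2*t**2 - 2*t + 4 is on top; that piece has area ∫[-3,1] (-(-t**3/2 + t**2/2 + 9*t/2 - 9/2)) dt = 64/3.
On [1, 3], v = -t**3/2 + 5*t**2/2 + 5*t/2 - 1/2 is on top; that piece has area ∫[1,3] (-t**3/2 + t**2/2 + 9*t/2 - 9/2) dt = 10/3.
Total enclosed area = 64/3 + 10/3 = 74/3.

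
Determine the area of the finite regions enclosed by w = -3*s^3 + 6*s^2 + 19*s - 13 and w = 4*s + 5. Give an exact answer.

Set the curves equal: -3*s^3 + 6*s^2 + 19*s - 13 = 4*s + 5, so -3*s^3 + 6*s^2 + 15*s - 18 = 0, which factors as -3*(s - 3)*(s - 1)*(s + 2) = 0. The curves meet at s = -2, 1, 3.
On [-2, 1], w = 4*s + 5 is on top; that piece has area ∫[-2,1] (-(-3*s^3 + 6*s^2 + 15*s - 18)) ds = 189/4.
On [1, 3], w = -3*s^3 + 6*s^2 + 19*s - 13 is on top; that piece has area ∫[1,3] (-3*s^3 + 6*s^2 + 15*s - 18) ds = 16.
Total enclosed area = 189/4 + 16 = 253/4.

253/4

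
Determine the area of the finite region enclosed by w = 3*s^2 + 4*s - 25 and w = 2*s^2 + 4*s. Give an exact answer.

Set the curves equal: 3*s^2 + 4*s - 25 = 2*s^2 + 4*s, so s^2 - 25 = 0, which factors as (s - 5)*(s + 5) = 0. The curves meet at s = -5, 5.
On [-5, 5], w = 2*s^2 + 4*s is on top; that piece has area ∫[-5,5] (-(s^2 - 25)) ds = 500/3.

500/3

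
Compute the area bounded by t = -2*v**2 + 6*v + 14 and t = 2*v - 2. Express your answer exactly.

72

Both boundary curves give t as a function of v, so integrate with respect to v. Setting them equal: -2*v**2 + 4*v + 16 = 0, i.e. -2*(v - 4)*(v + 2) = 0, so they meet at v = -2, 4.
For v in [-2, 4], t = -2*v**2 + 6*v + 14 is on the right; area = ∫[-2,4] (-2*v**2 + 4*v + 16) dv = 72.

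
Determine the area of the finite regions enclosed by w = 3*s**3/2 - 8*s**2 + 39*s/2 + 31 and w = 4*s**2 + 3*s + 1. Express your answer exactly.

Set the curves equal: 3*s**3/2 - 8*s**2 + 39*s/2 + 31 = 4*s**2 + 3*s + 1, so 3*s**3/2 - 12*s**2 + 33*s/2 + 30 = 0, which factors as 3*(s - 5)*(s - 4)*(s + 1)/2 = 0. The curves meet at s = -1, 4, 5.
On [-1, 4], w = 3*s**3/2 - 8*s**2 + 39*s/2 + 31 is on top; that piece has area ∫[-1,4] (3*s**3/2 - 12*s**2 + 33*s/2 + 30) ds = 875/8.
On [4, 5], w = 4*s**2 + 3*s + 1 is on top; that piece has area ∫[4,5] (-(3*s**3/2 - 12*s**2 + 33*s/2 + 30)) ds = 11/8.
Total enclosed area = 875/8 + 11/8 = 443/4.

443/4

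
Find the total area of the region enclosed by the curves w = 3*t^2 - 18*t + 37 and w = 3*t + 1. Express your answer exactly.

Set the curves equal: 3*t^2 - 18*t + 37 = 3*t + 1, so 3*t^2 - 21*t + 36 = 0, which factors as 3*(t - 4)*(t - 3) = 0. The curves meet at t = 3, 4.
On [3, 4], w = 3*t + 1 is on top; that piece has area ∫[3,4] (-(3*t^2 - 21*t + 36)) dt = 1/2.

1/2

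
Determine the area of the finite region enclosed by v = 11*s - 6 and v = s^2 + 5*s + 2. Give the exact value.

4/3

Set the curves equal: 11*s - 6 = s^2 + 5*s + 2, so -s^2 + 6*s - 8 = 0, which factors as -(s - 4)*(s - 2) = 0. The curves meet at s = 2, 4.
On [2, 4], v = 11*s - 6 is on top; that piece has area ∫[2,4] (-s^2 + 6*s - 8) ds = 4/3.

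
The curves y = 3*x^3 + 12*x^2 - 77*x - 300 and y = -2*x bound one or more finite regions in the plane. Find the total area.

Set the curves equal: 3*x^3 + 12*x^2 - 77*x - 300 = -2*x, so 3*x^3 + 12*x^2 - 75*x - 300 = 0, which factors as 3*(x - 5)*(x + 4)*(x + 5) = 0. The curves meet at x = -5, -4, 5.
On [-5, -4], y = 3*x^3 + 12*x^2 - 77*x - 300 is on top; that piece has area ∫[-5,-4] (3*x^3 + 12*x^2 - 75*x - 300) dx = 19/4.
On [-4, 5], y = -2*x is on top; that piece has area ∫[-4,5] (-(3*x^3 + 12*x^2 - 75*x - 300)) dx = 8019/4.
Total enclosed area = 19/4 + 8019/4 = 4019/2.

4019/2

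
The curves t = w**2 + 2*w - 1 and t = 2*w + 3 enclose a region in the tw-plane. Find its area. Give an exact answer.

32/3

Both boundary curves give t as a function of w, so integrate with respect to w. Setting them equal: w**2 - 4 = 0, i.e. (w - 2)*(w + 2) = 0, so they meet at w = -2, 2.
For w in [-2, 2], t = w**2 + 2*w - 1 is on the left; area = ∫[-2,2] (-(w**2 - 4)) dw = 32/3.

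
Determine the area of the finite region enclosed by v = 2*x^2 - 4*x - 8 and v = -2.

64/3

Set the curves equal: 2*x^2 - 4*x - 8 = -2, so 2*x^2 - 4*x - 6 = 0, which factors as 2*(x - 3)*(x + 1) = 0. The curves meet at x = -1, 3.
On [-1, 3], v = -2 is on top; that piece has area ∫[-1,3] (-(2*x^2 - 4*x - 6)) dx = 64/3.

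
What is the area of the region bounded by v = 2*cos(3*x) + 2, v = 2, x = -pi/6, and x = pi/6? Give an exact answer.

On [-pi/6, pi/6], (2*cos(3*x) + 2) - (2) = 2*cos(3*x) is ≥ 0 throughout, so the area is a single integral of |2*cos(3*x)|.
∫[-pi/6,pi/6] (2*cos(3*x)) dx = 4/3.

4/3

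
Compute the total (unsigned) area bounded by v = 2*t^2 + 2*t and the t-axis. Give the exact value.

The curve meets the t-axis where 2*t^2 + 2*t = 0, i.e. 2*t*(t + 1) = 0, at t = -1, 0.
On [-1, 0] the curve lies below the axis; ∫[-1,0] (2*t^2 + 2*t) dt = -1/3, giving area 1/3.

1/3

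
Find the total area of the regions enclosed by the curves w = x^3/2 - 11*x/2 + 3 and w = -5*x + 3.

Set the curves equal: x^3/2 - 11*x/2 + 3 = -5*x + 3, so x^3/2 - x/2 = 0, which factors as x*(x - 1)*(x + 1)/2 = 0. The curves meet at x = -1, 0, 1.
On [-1, 0], w = x^3/2 - 11*x/2 + 3 is on top; that piece has area ∫[-1,0] (x^3/2 - x/2) dx = 1/8.
On [0, 1], w = -5*x + 3 is on top; that piece has area ∫[0,1] (-(x^3/2 - x/2)) dx = 1/8.
Total enclosed area = 1/8 + 1/8 = 1/4.

1/4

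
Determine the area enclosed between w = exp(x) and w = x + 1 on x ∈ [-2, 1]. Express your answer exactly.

On [-2, 1], (exp(x)) - (x + 1) = -x + exp(x) - 1 is ≥ 0 throughout, so the area is a single integral of |-x + exp(x) - 1|.
∫[-2,1] (-x + exp(x) - 1) dx = -3/2 - exp(-2) + exp(1).

-3/2 - exp(-2) + exp(1)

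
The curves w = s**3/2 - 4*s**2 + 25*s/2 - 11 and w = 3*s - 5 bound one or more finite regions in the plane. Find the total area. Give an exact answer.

Set the curves equal: s**3/2 - 4*s**2 + 25*s/2 - 11 = 3*s - 5, so s**3/2 - 4*s**2 + 19*s/2 - 6 = 0, which factors as (s - 4)*(s - 3)*(s - 1)/2 = 0. The curves meet at s = 1, 3, 4.
On [1, 3], w = s**3/2 - 4*s**2 + 25*s/2 - 11 is on top; that piece has area ∫[1,3] (s**3/2 - 4*s**2 + 19*s/2 - 6) ds = 4/3.
On [3, 4], w = 3*s - 5 is on top; that piece has area ∫[3,4] (-(s**3/2 - 4*s**2 + 19*s/2 - 6)) ds = 5/24.
Total enclosed area = 4/3 + 5/24 = 37/24.

37/24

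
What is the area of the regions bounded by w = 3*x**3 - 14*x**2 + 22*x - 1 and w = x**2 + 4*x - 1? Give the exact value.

37/4

Set the curves equal: 3*x**3 - 14*x**2 + 22*x - 1 = x**2 + 4*x - 1, so 3*x**3 - 15*x**2 + 18*x = 0, which factors as 3*x*(x - 3)*(x - 2) = 0. The curves meet at x = 0, 2, 3.
On [0, 2], w = 3*x**3 - 14*x**2 + 22*x - 1 is on top; that piece has area ∫[0,2] (3*x**3 - 15*x**2 + 18*x) dx = 8.
On [2, 3], w = x**2 + 4*x - 1 is on top; that piece has area ∫[2,3] (-(3*x**3 - 15*x**2 + 18*x)) dx = 5/4.
Total enclosed area = 8 + 5/4 = 37/4.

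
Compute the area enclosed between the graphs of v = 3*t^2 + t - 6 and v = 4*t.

Set the curves equal: 3*t^2 + t - 6 = 4*t, so 3*t^2 - 3*t - 6 = 0, which factors as 3*(t - 2)*(t + 1) = 0. The curves meet at t = -1, 2.
On [-1, 2], v = 4*t is on top; that piece has area ∫[-1,2] (-(3*t^2 - 3*t - 6)) dt = 27/2.

27/2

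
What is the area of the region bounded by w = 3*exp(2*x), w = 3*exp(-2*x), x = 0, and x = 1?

-3 + 3*exp(-2)/2 + 3*exp(2)/2

On [0, 1], (3*exp(2*x)) - (3*exp(-2*x)) = 3*exp(2*x) - 3*exp(-2*x) is ≥ 0 throughout, so the area is a single integral of |3*exp(2*x) - 3*exp(-2*x)|.
∫[0,1] (3*exp(2*x) - 3*exp(-2*x)) dx = -3 + 3*exp(-2)/2 + 3*exp(2)/2.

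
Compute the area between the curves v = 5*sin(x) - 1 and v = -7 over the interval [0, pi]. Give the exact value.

10 + 6*pi

On [0, pi], (5*sin(x) - 1) - (-7) = 5*sin(x) + 6 is ≥ 0 throughout, so the area is a single integral of |5*sin(x) + 6|.
∫[0,pi] (5*sin(x) + 6) dx = 10 + 6*pi.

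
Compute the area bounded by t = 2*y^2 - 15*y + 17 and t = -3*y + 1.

Both boundary curves give t as a function of y, so integrate with respect to y. Setting them equal: 2*y^2 - 12*y + 16 = 0, i.e. 2*(y - 4)*(y - 2) = 0, so they meet at y = 2, 4.
For y in [2, 4], t = 2*y^2 - 15*y + 17 is on the left; area = ∫[2,4] (-(2*y^2 - 12*y + 16)) dy = 8/3.

8/3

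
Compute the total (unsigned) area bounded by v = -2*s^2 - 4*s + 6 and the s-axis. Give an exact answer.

64/3

The curve meets the s-axis where -2*s^2 - 4*s + 6 = 0, i.e. -2*(s - 1)*(s + 3) = 0, at s = -3, 1.
On [-3, 1] the curve lies above the axis; ∫[-3,1] (-2*s^2 - 4*s + 6) ds = 64/3, giving area 64/3.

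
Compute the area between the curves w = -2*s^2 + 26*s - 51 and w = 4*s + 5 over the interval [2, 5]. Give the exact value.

59/3

The difference (-2*s^2 + 26*s - 51) - (4*s + 5) = -2*s^2 + 22*s - 56 changes sign at s = 4 inside [2, 5], so split the integral there.
∫[2,4] (-2*s^2 + 22*s - 56) ds = -52/3; the area of that piece is 52/3.
∫[4,5] (-2*s^2 + 22*s - 56) ds = 7/3.
Total area = 52/3 + 7/3 = 59/3.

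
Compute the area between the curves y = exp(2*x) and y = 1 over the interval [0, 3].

-7/2 + exp(6)/2

On [0, 3], (exp(2*x)) - (1) = exp(2*x) - 1 is ≥ 0 throughout, so the area is a single integral of |exp(2*x) - 1|.
∫[0,3] (exp(2*x) - 1) dx = -7/2 + exp(6)/2.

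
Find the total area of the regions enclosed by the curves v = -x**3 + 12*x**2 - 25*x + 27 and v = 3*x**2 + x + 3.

1/2

Set the curves equal: -x**3 + 12*x**2 - 25*x + 27 = 3*x**2 + x + 3, so -x**3 + 9*x**2 - 26*x + 24 = 0, which factors as -(x - 4)*(x - 3)*(x - 2) = 0. The curves meet at x = 2, 3, 4.
On [2, 3], v = 3*x**2 + x + 3 is on top; that piece has area ∫[2,3] (-(-x**3 + 9*x**2 - 26*x + 24)) dx = 1/4.
On [3, 4], v = -x**3 + 12*x**2 - 25*x + 27 is on top; that piece has area ∫[3,4] (-x**3 + 9*x**2 - 26*x + 24) dx = 1/4.
Total enclosed area = 1/4 + 1/4 = 1/2.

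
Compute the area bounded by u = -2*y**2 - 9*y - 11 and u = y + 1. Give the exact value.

Both boundary curves give u as a function of y, so integrate with respect to y. Setting them equal: -2*y**2 - 10*y - 12 = 0, i.e. -2*(y + 2)*(y + 3) = 0, so they meet at y = -3, -2.
For y in [-3, -2], u = -2*y**2 - 9*y - 11 is on the right; area = ∫[-3,-2] (-2*y**2 - 10*y - 12) dy = 1/3.

1/3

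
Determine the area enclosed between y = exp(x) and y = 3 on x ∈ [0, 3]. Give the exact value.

The difference (exp(x)) - (3) = exp(x) - 3 changes sign at x = log(3) inside [0, 3], so split the integral there.
∫[0,log(3)] (exp(x) - 3) dx = 2 - log(27); the area of that piece is -2 + log(27).
∫[log(3),3] (exp(x) - 3) dx = -12 + 3*log(3) + exp(3).
Total area = (-2 + log(27)) + (-12 + 3*log(3) + exp(3)) = -14 + 6*log(3) + exp(3).

-14 + 6*log(3) + exp(3)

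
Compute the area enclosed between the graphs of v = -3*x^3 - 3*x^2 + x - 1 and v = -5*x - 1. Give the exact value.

Set the curves equal: -3*x^3 - 3*x^2 + x - 1 = -5*x - 1, so -3*x^3 - 3*x^2 + 6*x = 0, which factors as -3*x*(x - 1)*(x + 2) = 0. The curves meet at x = -2, 0, 1.
On [-2, 0], v = -5*x - 1 is on top; that piece has area ∫[-2,0] (-(-3*x^3 - 3*x^2 + 6*x)) dx = 8.
On [0, 1], v = -3*x^3 - 3*x^2 + x - 1 is on top; that piece has area ∫[0,1] (-3*x^3 - 3*x^2 + 6*x) dx = 5/4.
Total enclosed area = 8 + 5/4 = 37/4.

37/4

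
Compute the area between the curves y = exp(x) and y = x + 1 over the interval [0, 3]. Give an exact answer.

-17/2 + exp(3)

On [0, 3], (exp(x)) - (x + 1) = -x + exp(x) - 1 is ≥ 0 throughout, so the area is a single integral of |-x + exp(x) - 1|.
∫[0,3] (-x + exp(x) - 1) dx = -17/2 + exp(3).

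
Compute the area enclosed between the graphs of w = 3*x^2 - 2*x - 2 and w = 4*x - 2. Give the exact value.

4

Set the curves equal: 3*x^2 - 2*x - 2 = 4*x - 2, so 3*x^2 - 6*x = 0, which factors as 3*x*(x - 2) = 0. The curves meet at x = 0, 2.
On [0, 2], w = 4*x - 2 is on top; that piece has area ∫[0,2] (-(3*x^2 - 6*x)) dx = 4.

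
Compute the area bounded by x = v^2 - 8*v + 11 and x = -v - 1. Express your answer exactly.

1/6

Both boundary curves give x as a function of v, so integrate with respect to v. Setting them equal: v^2 - 7*v + 12 = 0, i.e. (v - 4)*(v - 3) = 0, so they meet at v = 3, 4.
For v in [3, 4], x = v^2 - 8*v + 11 is on the left; area = ∫[3,4] (-(v^2 - 7*v + 12)) dv = 1/6.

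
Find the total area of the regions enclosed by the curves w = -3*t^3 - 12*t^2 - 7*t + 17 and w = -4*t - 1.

71/2

Set the curves equal: -3*t^3 - 12*t^2 - 7*t + 17 = -4*t - 1, so -3*t^3 - 12*t^2 - 3*t + 18 = 0, which factors as -3*(t - 1)*(t + 2)*(t + 3) = 0. The curves meet at t = -3, -2, 1.
On [-3, -2], w = -4*t - 1 is on top; that piece has area ∫[-3,-2] (-(-3*t^3 - 12*t^2 - 3*t + 18)) dt = 7/4.
On [-2, 1], w = -3*t^3 - 12*t^2 - 7*t + 17 is on top; that piece has area ∫[-2,1] (-3*t^3 - 12*t^2 - 3*t + 18) dt = 135/4.
Total enclosed area = 7/4 + 135/4 = 71/2.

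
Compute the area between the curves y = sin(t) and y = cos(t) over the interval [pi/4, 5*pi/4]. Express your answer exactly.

2*sqrt(2)

On [pi/4, 5*pi/4], (sin(t)) - (cos(t)) = sin(t) - cos(t) is ≥ 0 throughout, so the area is a single integral of |sin(t) - cos(t)|.
∫[pi/4,5*pi/4] (sin(t) - cos(t)) dt = 2*sqrt(2).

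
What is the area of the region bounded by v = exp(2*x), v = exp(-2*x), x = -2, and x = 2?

-2 + exp(-4) + exp(4)

The difference (exp(2*x)) - (exp(-2*x)) = exp(2*x) - exp(-2*x) changes sign at x = 0 inside [-2, 2], so split the integral there.
∫[-2,0] (exp(2*x) - exp(-2*x)) dx = -exp(4)/2 - exp(-4)/2 + 1; the area of that piece is -1 + exp(-4)/2 + exp(4)/2.
∫[0,2] (exp(2*x) - exp(-2*x)) dx = -1 + exp(-4)/2 + exp(4)/2.
Total area = (-1 + exp(-4)/2 + exp(4)/2) + (-1 + exp(-4)/2 + exp(4)/2) = -2 + exp(-4) + exp(4).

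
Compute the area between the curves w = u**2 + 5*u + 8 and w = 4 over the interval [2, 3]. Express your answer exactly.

137/6

On [2, 3], (u**2 + 5*u + 8) - (4) = u**2 + 5*u + 4 is ≥ 0 throughout, so the area is a single integral of |u**2 + 5*u + 4|.
∫[2,3] (u**2 + 5*u + 4) du = 137/6.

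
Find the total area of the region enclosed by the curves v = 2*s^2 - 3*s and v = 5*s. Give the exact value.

64/3

Set the curves equal: 2*s^2 - 3*s = 5*s, so 2*s^2 - 8*s = 0, which factors as 2*s*(s - 4) = 0. The curves meet at s = 0, 4.
On [0, 4], v = 5*s is on top; that piece has area ∫[0,4] (-(2*s^2 - 8*s)) ds = 64/3.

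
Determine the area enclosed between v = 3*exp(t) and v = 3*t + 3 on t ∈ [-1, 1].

On [-1, 1], (3*exp(t)) - (3*t + 3) = -3*t + 3*exp(t) - 3 is ≥ 0 throughout, so the area is a single integral of |-3*t + 3*exp(t) - 3|.
∫[-1,1] (-3*t + 3*exp(t) - 3) dt = -6 - 3*exp(-1) + 3*exp(1).

-6 - 3*exp(-1) + 3*exp(1)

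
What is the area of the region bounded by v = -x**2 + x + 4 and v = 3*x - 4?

Set the curves equal: -x**2 + x + 4 = 3*x - 4, so -x**2 - 2*x + 8 = 0, which factors as -(x - 2)*(x + 4) = 0. The curves meet at x = -4, 2.
On [-4, 2], v = -x**2 + x + 4 is on top; that piece has area ∫[-4,2] (-x**2 - 2*x + 8) dx = 36.

36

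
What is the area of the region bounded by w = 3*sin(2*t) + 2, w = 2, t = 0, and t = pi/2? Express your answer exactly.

3

On [0, pi/2], (3*sin(2*t) + 2) - (2) = 3*sin(2*t) is ≥ 0 throughout, so the area is a single integral of |3*sin(2*t)|.
∫[0,pi/2] (3*sin(2*t)) dt = 3.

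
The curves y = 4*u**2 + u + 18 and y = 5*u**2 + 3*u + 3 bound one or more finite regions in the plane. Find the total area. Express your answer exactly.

256/3

Set the curves equal: 4*u**2 + u + 18 = 5*u**2 + 3*u + 3, so -u**2 - 2*u + 15 = 0, which factors as -(u - 3)*(u + 5) = 0. The curves meet at u = -5, 3.
On [-5, 3], y = 4*u**2 + u + 18 is on top; that piece has area ∫[-5,3] (-u**2 - 2*u + 15) du = 256/3.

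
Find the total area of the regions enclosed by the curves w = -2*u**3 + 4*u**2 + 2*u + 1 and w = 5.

Set the curves equal: -2*u**3 + 4*u**2 + 2*u + 1 = 5, so -2*u**3 + 4*u**2 + 2*u - 4 = 0, which factors as -2*(u - 2)*(u - 1)*(u + 1) = 0. The curves meet at u = -1, 1, 2.
On [-1, 1], w = 5 is on top; that piece has area ∫[-1,1] (-(-2*u**3 + 4*u**2 + 2*u - 4)) du = 16/3.
On [1, 2], w = -2*u**3 + 4*u**2 + 2*u + 1 is on top; that piece has area ∫[1,2] (-2*u**3 + 4*u**2 + 2*u - 4) du = 5/6.
Total enclosed area = 16/3 + 5/6 = 37/6.

37/6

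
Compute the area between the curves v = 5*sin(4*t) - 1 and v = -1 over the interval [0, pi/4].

On [0, pi/4], (5*sin(4*t) - 1) - (-1) = 5*sin(4*t) is ≥ 0 throughout, so the area is a single integral of |5*sin(4*t)|.
∫[0,pi/4] (5*sin(4*t)) dt = 5/2.

5/2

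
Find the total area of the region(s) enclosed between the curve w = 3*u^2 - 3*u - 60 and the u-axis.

729/2

The curve meets the u-axis where 3*u^2 - 3*u - 60 = 0, i.e. 3*(u - 5)*(u + 4) = 0, at u = -4, 5.
On [-4, 5] the curve lies below the axis; ∫[-4,5] (3*u^2 - 3*u - 60) du = -729/2, giving area 729/2.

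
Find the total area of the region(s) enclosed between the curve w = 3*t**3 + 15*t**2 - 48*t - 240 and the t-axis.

The curve meets the t-axis where 3*t**3 + 15*t**2 - 48*t - 240 = 0, i.e. 3*(t - 4)*(t + 4)*(t + 5) = 0, at t = -5, -4, 4.
On [-5, -4] the curve lies above the axis; ∫[-5,-4] (3*t**3 + 15*t**2 - 48*t - 240) dt = 17/4, giving area 17/4.
On [-4, 4] the curve lies below the axis; ∫[-4,4] (3*t**3 + 15*t**2 - 48*t - 240) dt = -1280, giving area 1280.
Total area = 17/4 + 1280 = 5137/4.

5137/4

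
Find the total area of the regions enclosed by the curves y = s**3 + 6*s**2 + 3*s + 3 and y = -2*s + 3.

131/4

Set the curves equal: s**3 + 6*s**2 + 3*s + 3 = -2*s + 3, so s**3 + 6*s**2 + 5*s = 0, which factors as s*(s + 1)*(s + 5) = 0. The curves meet at s = -5, -1, 0.
On [-5, -1], y = s**3 + 6*s**2 + 3*s + 3 is on top; that piece has area ∫[-5,-1] (s**3 + 6*s**2 + 5*s) ds = 32.
On [-1, 0], y = -2*s + 3 is on top; that piece has area ∫[-1,0] (-(s**3 + 6*s**2 + 5*s)) ds = 3/4.
Total enclosed area = 32 + 3/4 = 131/4.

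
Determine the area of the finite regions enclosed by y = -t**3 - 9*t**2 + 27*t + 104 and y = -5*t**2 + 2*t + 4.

4019/6

Set the curves equal: -t**3 - 9*t**2 + 27*t + 104 = -5*t**2 + 2*t + 4, so -t**3 - 4*t**2 + 25*t + 100 = 0, which factors as -(t - 5)*(t + 4)*(t + 5) = 0. The curves meet at t = -5, -4, 5.
On [-5, -4], y = -5*t**2 + 2*t + 4 is on top; that piece has area ∫[-5,-4] (-(-t**3 - 4*t**2 + 25*t + 100)) dt = 19/12.
On [-4, 5], y = -t**3 - 9*t**2 + 27*t + 104 is on top; that piece has area ∫[-4,5] (-t**3 - 4*t**2 + 25*t + 100) dt = 2673/4.
Total enclosed area = 19/12 + 2673/4 = 4019/6.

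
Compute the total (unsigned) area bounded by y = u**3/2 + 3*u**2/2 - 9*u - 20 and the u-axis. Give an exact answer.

999/8

The curve meets the u-axis where u**3/2 + 3*u**2/2 - 9*u - 20 = 0, i.e. (u - 4)*(u + 2)*(u + 5)/2 = 0, at u = -5, -2, 4.
On [-5, -2] the curve lies above the axis; ∫[-5,-2] (u**3/2 + 3*u**2/2 - 9*u - 20) du = 135/8, giving area 135/8.
On [-2, 4] the curve lies below the axis; ∫[-2,4] (u**3/2 + 3*u**2/2 - 9*u - 20) du = -108, giving area 108.
Total area = 135/8 + 108 = 999/8.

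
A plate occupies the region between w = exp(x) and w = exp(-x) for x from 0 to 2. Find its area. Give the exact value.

On [0, 2], (exp(x)) - (exp(-x)) = exp(x) - exp(-x) is ≥ 0 throughout, so the area is a single integral of |exp(x) - exp(-x)|.
∫[0,2] (exp(x) - exp(-x)) dx = -2 + exp(-2) + exp(2).

-2 + exp(-2) + exp(2)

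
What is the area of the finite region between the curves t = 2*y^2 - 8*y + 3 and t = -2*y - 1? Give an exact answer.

1/3

Both boundary curves give t as a function of y, so integrate with respect to y. Setting them equal: 2*y^2 - 6*y + 4 = 0, i.e. 2*(y - 2)*(y - 1) = 0, so they meet at y = 1, 2.
For y in [1, 2], t = 2*y^2 - 8*y + 3 is on the left; area = ∫[1,2] (-(2*y^2 - 6*y + 4)) dy = 1/3.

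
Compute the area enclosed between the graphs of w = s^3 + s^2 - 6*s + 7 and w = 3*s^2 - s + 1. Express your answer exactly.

253/12

Set the curves equal: s^3 + s^2 - 6*s + 7 = 3*s^2 - s + 1, so s^3 - 2*s^2 - 5*s + 6 = 0, which factors as (s - 3)*(s - 1)*(s + 2) = 0. The curves meet at s = -2, 1, 3.
On [-2, 1], w = s^3 + s^2 - 6*s + 7 is on top; that piece has area ∫[-2,1] (s^3 - 2*s^2 - 5*s + 6) ds = 63/4.
On [1, 3], w = 3*s^2 - s + 1 is on top; that piece has area ∫[1,3] (-(s^3 - 2*s^2 - 5*s + 6)) ds = 16/3.
Total enclosed area = 63/4 + 16/3 = 253/12.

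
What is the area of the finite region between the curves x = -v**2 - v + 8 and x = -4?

Both boundary curves give x as a function of v, so integrate with respect to v. Setting them equal: -v**2 - v + 12 = 0, i.e. -(v - 3)*(v + 4) = 0, so they meet at v = -4, 3.
For v in [-4, 3], x = -v**2 - v + 8 is on the right; area = ∫[-4,3] (-v**2 - v + 12) dv = 343/6.

343/6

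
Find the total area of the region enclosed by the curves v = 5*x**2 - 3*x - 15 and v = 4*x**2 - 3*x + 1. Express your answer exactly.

256/3

Set the curves equal: 5*x**2 - 3*x - 15 = 4*x**2 - 3*x + 1, so x**2 - 16 = 0, which factors as (x - 4)*(x + 4) = 0. The curves meet at x = -4, 4.
On [-4, 4], v = 4*x**2 - 3*x + 1 is on top; that piece has area ∫[-4,4] (-(x**2 - 16)) dx = 256/3.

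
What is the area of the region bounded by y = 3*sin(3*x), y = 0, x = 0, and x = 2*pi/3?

4

The difference (3*sin(3*x)) - (0) = 3*sin(3*x) changes sign at x = pi/3 inside [0, 2*pi/3], so split the integral there.
∫[0,pi/3] (3*sin(3*x)) dx = 2.
∫[pi/3,2*pi/3] (3*sin(3*x)) dx = -2; the area of that piece is 2.
Total area = 2 + 2 = 4.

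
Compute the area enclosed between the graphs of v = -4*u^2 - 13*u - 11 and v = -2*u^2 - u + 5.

Set the curves equal: -4*u^2 - 13*u - 11 = -2*u^2 - u + 5, so -2*u^2 - 12*u - 16 = 0, which factors as -2*(u + 2)*(u + 4) = 0. The curves meet at u = -4, -2.
On [-4, -2], v = -4*u^2 - 13*u - 11 is on top; that piece has area ∫[-4,-2] (-2*u^2 - 12*u - 16) du = 8/3.

8/3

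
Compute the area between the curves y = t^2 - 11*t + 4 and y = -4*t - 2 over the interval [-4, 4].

353/3

The difference (t^2 - 11*t + 4) - (-4*t - 2) = t^2 - 7*t + 6 changes sign at t = 1 inside [-4, 4], so split the integral there.
∫[-4,1] (t^2 - 7*t + 6) dt = 625/6.
∫[1,4] (t^2 - 7*t + 6) dt = -27/2; the area of that piece is 27/2.
Total area = 625/6 + 27/2 = 353/3.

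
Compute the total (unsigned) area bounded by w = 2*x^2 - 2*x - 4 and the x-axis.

9

The curve meets the x-axis where 2*x^2 - 2*x - 4 = 0, i.e. 2*(x - 2)*(x + 1) = 0, at x = -1, 2.
On [-1, 2] the curve lies below the axis; ∫[-1,2] (2*x^2 - 2*x - 4) dx = -9, giving area 9.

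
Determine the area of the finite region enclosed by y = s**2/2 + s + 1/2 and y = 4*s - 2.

16/3

Set the curves equal: s**2/2 + s + 1/2 = 4*s - 2, so s**2/2 - 3*s + 5/2 = 0, which factors as (s - 5)*(s - 1)/2 = 0. The curves meet at s = 1, 5.
On [1, 5], y = 4*s - 2 is on top; that piece has area ∫[1,5] (-(s**2/2 - 3*s + 5/2)) ds = 16/3.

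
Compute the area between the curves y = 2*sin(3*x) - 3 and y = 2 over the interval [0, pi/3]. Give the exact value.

-4/3 + 5*pi/3

On [0, pi/3], (2*sin(3*x) - 3) - (2) = 2*sin(3*x) - 5 is ≤ 0 throughout, so the area is a single integral of |2*sin(3*x) - 5|.
∫[0,pi/3] (2*sin(3*x) - 5) dx = 4/3 - 5*pi/3; the area of that piece is -4/3 + 5*pi/3.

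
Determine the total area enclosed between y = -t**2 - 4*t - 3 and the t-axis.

4/3

The curve meets the t-axis where -t**2 - 4*t - 3 = 0, i.e. -(t + 1)*(t + 3) = 0, at t = -3, -1.
On [-3, -1] the curve lies above the axis; ∫[-3,-1] (-t**2 - 4*t - 3) dt = 4/3, giving area 4/3.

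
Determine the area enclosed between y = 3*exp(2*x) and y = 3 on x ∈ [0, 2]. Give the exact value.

On [0, 2], (3*exp(2*x)) - (3) = 3*exp(2*x) - 3 is ≥ 0 throughout, so the area is a single integral of |3*exp(2*x) - 3|.
∫[0,2] (3*exp(2*x) - 3) dx = -15/2 + 3*exp(4)/2.

-15/2 + 3*exp(4)/2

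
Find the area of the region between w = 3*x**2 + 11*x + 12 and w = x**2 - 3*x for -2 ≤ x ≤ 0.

10

The difference (3*x**2 + 11*x + 12) - (x**2 - 3*x) = 2*x**2 + 14*x + 12 changes sign at x = -1 inside [-2, 0], so split the integral there.
∫[-2,-1] (2*x**2 + 14*x + 12) dx = -13/3; the area of that piece is 13/3.
∫[-1,0] (2*x**2 + 14*x + 12) dx = 17/3.
Total area = 13/3 + 17/3 = 10.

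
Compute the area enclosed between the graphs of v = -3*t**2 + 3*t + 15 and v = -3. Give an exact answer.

Set the curves equal: -3*t**2 + 3*t + 15 = -3, so -3*t**2 + 3*t + 18 = 0, which factors as -3*(t - 3)*(t + 2) = 0. The curves meet at t = -2, 3.
On [-2, 3], v = -3*t**2 + 3*t + 15 is on top; that piece has area ∫[-2,3] (-3*t**2 + 3*t + 18) dt = 125/2.

125/2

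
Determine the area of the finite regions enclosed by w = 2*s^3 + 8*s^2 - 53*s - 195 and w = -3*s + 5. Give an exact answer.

4019/3

Set the curves equal: 2*s^3 + 8*s^2 - 53*s - 195 = -3*s + 5, so 2*s^3 + 8*s^2 - 50*s - 200 = 0, which factors as 2*(s - 5)*(s + 4)*(s + 5) = 0. The curves meet at s = -5, -4, 5.
On [-5, -4], w = 2*s^3 + 8*s^2 - 53*s - 195 is on top; that piece has area ∫[-5,-4] (2*s^3 + 8*s^2 - 50*s - 200) ds = 19/6.
On [-4, 5], w = -3*s + 5 is on top; that piece has area ∫[-4,5] (-(2*s^3 + 8*s^2 - 50*s - 200)) ds = 2673/2.
Total enclosed area = 19/6 + 2673/2 = 4019/3.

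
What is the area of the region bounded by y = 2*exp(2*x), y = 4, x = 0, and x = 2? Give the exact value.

The difference (2*exp(2*x)) - (4) = 2*exp(2*x) - 4 changes sign at x = log(2)/2 inside [0, 2], so split the integral there.
∫[0,log(2)/2] (2*exp(2*x) - 4) dx = 1 - log(4); the area of that piece is -1 + log(4).
∫[log(2)/2,2] (2*exp(2*x) - 4) dx = -10 + 2*log(2) + exp(4).
Total area = (-1 + log(4)) + (-10 + 2*log(2) + exp(4)) = -11 + 4*log(2) + exp(4).

-11 + 4*log(2) + exp(4)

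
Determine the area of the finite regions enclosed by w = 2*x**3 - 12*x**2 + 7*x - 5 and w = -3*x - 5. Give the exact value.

131/2

Set the curves equal: 2*x**3 - 12*x**2 + 7*x - 5 = -3*x - 5, so 2*x**3 - 12*x**2 + 10*x = 0, which factors as 2*x*(x - 5)*(x - 1) = 0. The curves meet at x = 0, 1, 5.
On [0, 1], w = 2*x**3 - 12*x**2 + 7*x - 5 is on top; that piece has area ∫[0,1] (2*x**3 - 12*x**2 + 10*x) dx = 3/2.
On [1, 5], w = -3*x - 5 is on top; that piece has area ∫[1,5] (-(2*x**3 - 12*x**2 + 10*x)) dx = 64.
Total enclosed area = 3/2 + 64 = 131/2.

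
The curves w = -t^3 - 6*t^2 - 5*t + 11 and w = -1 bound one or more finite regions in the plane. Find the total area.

Set the curves equal: -t^3 - 6*t^2 - 5*t + 11 = -1, so -t^3 - 6*t^2 - 5*t + 12 = 0, which factors as -(t - 1)*(t + 3)*(t + 4) = 0. The curves meet at t = -4, -3, 1.
On [-4, -3], w = -1 is on top; that piece has area ∫[-4,-3] (-(-t^3 - 6*t^2 - 5*t + 12)) dt = 3/4.
On [-3, 1], w = -t^3 - 6*t^2 - 5*t + 11 is on top; that piece has area ∫[-3,1] (-t^3 - 6*t^2 - 5*t + 12) dt = 32.
Total enclosed area = 3/4 + 32 = 131/4.

131/4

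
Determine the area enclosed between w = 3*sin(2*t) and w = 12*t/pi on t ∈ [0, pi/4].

3/2 - 3*pi/8

On [0, pi/4], (3*sin(2*t)) - (12*t/pi) = -12*t/pi + 3*sin(2*t) is ≥ 0 throughout, so the area is a single integral of |-12*t/pi + 3*sin(2*t)|.
∫[0,pi/4] (-12*t/pi + 3*sin(2*t)) dt = 3/2 - 3*pi/8.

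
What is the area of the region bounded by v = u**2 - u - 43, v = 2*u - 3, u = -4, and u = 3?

1435/6

On [-4, 3], (u**2 - u - 43) - (2*u - 3) = u**2 - 3*u - 40 is ≤ 0 throughout, so the area is a single integral of |u**2 - 3*u - 40|.
∫[-4,3] (u**2 - 3*u - 40) du = -1435/6; the area of that piece is 1435/6.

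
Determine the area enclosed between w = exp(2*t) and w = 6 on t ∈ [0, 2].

The difference (exp(2*t)) - (6) = exp(2*t) - 6 changes sign at t = log(6)/2 inside [0, 2], so split the integral there.
∫[0,log(6)/2] (exp(2*t) - 6) dt = 5/2 - log(216); the area of that piece is -5/2 + log(216).
∫[log(6)/2,2] (exp(2*t) - 6) dt = -15 + 3*log(6) + exp(4)/2.
Total area = (-5/2 + log(216)) + (-15 + 3*log(6) + exp(4)/2) = -35/2 + 6*log(6) + exp(4)/2.

-35/2 + 6*log(6) + exp(4)/2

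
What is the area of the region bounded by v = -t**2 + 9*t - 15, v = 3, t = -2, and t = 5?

165/2

The difference (-t**2 + 9*t - 15) - (3) = -t**2 + 9*t - 18 changes sign at t = 3 inside [-2, 5], so split the integral there.
∫[-2,3] (-t**2 + 9*t - 18) dt = -475/6; the area of that piece is 475/6.
∫[3,5] (-t**2 + 9*t - 18) dt = 10/3.
Total area = 475/6 + 10/3 = 165/2.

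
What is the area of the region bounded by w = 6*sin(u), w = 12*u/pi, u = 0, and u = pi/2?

On [0, pi/2], (6*sin(u)) - (12*u/pi) = -12*u/pi + 6*sin(u) is ≥ 0 throughout, so the area is a single integral of |-12*u/pi + 6*sin(u)|.
∫[0,pi/2] (-12*u/pi + 6*sin(u)) du = 6 - 3*pi/2.

6 - 3*pi/2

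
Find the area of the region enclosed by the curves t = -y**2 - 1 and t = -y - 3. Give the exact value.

9/2

Both boundary curves give t as a function of y, so integrate with respect to y. Setting them equal: -y**2 + y + 2 = 0, i.e. -(y - 2)*(y + 1) = 0, so they meet at y = -1, 2.
For y in [-1, 2], t = -y**2 - 1 is on the right; area = ∫[-1,2] (-y**2 + y + 2) dy = 9/2.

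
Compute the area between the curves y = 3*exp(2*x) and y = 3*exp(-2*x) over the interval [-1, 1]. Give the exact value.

-6 + 3*exp(-2) + 3*exp(2)

The difference (3*exp(2*x)) - (3*exp(-2*x)) = 3*exp(2*x) - 3*exp(-2*x) changes sign at x = 0 inside [-1, 1], so split the integral there.
∫[-1,0] (3*exp(2*x) - 3*exp(-2*x)) dx = -3*exp(2)/2 - 3*exp(-2)/2 + 3; the area of that piece is -3 + 3*exp(-2)/2 + 3*exp(2)/2.
∫[0,1] (3*exp(2*x) - 3*exp(-2*x)) dx = -3 + 3*exp(-2)/2 + 3*exp(2)/2.
Total area = (-3 + 3*exp(-2)/2 + 3*exp(2)/2) + (-3 + 3*exp(-2)/2 + 3*exp(2)/2) = -6 + 3*exp(-2) + 3*exp(2).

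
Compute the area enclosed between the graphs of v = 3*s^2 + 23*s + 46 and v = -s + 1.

4

Set the curves equal: 3*s^2 + 23*s + 46 = -s + 1, so 3*s^2 + 24*s + 45 = 0, which factors as 3*(s + 3)*(s + 5) = 0. The curves meet at s = -5, -3.
On [-5, -3], v = -s + 1 is on top; that piece has area ∫[-5,-3] (-(3*s^2 + 24*s + 45)) ds = 4.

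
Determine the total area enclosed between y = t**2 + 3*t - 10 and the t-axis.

343/6

The curve meets the t-axis where t**2 + 3*t - 10 = 0, i.e. (t - 2)*(t + 5) = 0, at t = -5, 2.
On [-5, 2] the curve lies below the axis; ∫[-5,2] (t**2 + 3*t - 10) dt = -343/6, giving area 343/6.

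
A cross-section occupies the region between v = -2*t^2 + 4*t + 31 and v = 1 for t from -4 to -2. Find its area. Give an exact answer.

The difference (-2*t^2 + 4*t + 31) - (1) = -2*t^2 + 4*t + 30 changes sign at t = -3 inside [-4, -2], so split the integral there.
∫[-4,-3] (-2*t^2 + 4*t + 30) dt = -26/3; the area of that piece is 26/3.
∫[-3,-2] (-2*t^2 + 4*t + 30) dt = 22/3.
Total area = 26/3 + 22/3 = 16.

16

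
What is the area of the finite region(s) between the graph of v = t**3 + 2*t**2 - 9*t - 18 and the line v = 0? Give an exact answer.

The curve meets the t-axis where t**3 + 2*t**2 - 9*t - 18 = 0, i.e. (t - 3)*(t + 2)*(t + 3) = 0, at t = -3, -2, 3.
On [-3, -2] the curve lies above the axis; ∫[-3,-2] (t**3 + 2*t**2 - 9*t - 18) dt = 11/12, giving area 11/12.
On [-2, 3] the curve lies below the axis; ∫[-2,3] (t**3 + 2*t**2 - 9*t - 18) dt = -875/12, giving area 875/12.
Total area = 11/12 + 875/12 = 443/6.

443/6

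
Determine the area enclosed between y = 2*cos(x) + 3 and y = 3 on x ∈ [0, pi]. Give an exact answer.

4

The difference (2*cos(x) + 3) - (3) = 2*cos(x) changes sign at x = pi/2 inside [0, pi], so split the integral there.
∫[0,pi/2] (2*cos(x)) dx = 2.
∫[pi/2,pi] (2*cos(x)) dx = -2; the area of that piece is 2.
Total area = 2 + 2 = 4.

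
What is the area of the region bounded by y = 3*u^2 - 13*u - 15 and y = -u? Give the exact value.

108

Set the curves equal: 3*u^2 - 13*u - 15 = -u, so 3*u^2 - 12*u - 15 = 0, which factors as 3*(u - 5)*(u + 1) = 0. The curves meet at u = -1, 5.
On [-1, 5], y = -u is on top; that piece has area ∫[-1,5] (-(3*u^2 - 12*u - 15)) du = 108.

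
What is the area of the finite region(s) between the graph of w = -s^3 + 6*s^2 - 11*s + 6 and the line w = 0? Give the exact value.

The curve meets the s-axis where -s^3 + 6*s^2 - 11*s + 6 = 0, i.e. -(s - 3)*(s - 2)*(s - 1) = 0, at s = 1, 2, 3.
On [1, 2] the curve lies below the axis; ∫[1,2] (-s^3 + 6*s^2 - 11*s + 6) ds = -1/4, giving area 1/4.
On [2, 3] the curve lies above the axis; ∫[2,3] (-s^3 + 6*s^2 - 11*s + 6) ds = 1/4, giving area 1/4.
Total area = 1/4 + 1/4 = 1/2.

1/2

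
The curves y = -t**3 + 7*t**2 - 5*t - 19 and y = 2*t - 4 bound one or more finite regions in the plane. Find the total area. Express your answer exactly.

148/3

Set the curves equal: -t**3 + 7*t**2 - 5*t - 19 = 2*t - 4, so -t**3 + 7*t**2 - 7*t - 15 = 0, which factors as -(t - 5)*(t - 3)*(t + 1) = 0. The curves meet at t = -1, 3, 5.
On [-1, 3], y = 2*t - 4 is on top; that piece has area ∫[-1,3] (-(-t**3 + 7*t**2 - 7*t - 15)) dt = 128/3.
On [3, 5], y = -t**3 + 7*t**2 - 5*t - 19 is on top; that piece has area ∫[3,5] (-t**3 + 7*t**2 - 7*t - 15) dt = 20/3.
Total enclosed area = 128/3 + 20/3 = 148/3.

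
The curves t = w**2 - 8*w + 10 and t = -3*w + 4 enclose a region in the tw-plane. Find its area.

Both boundary curves give t as a function of w, so integrate with respect to w. Setting them equal: w**2 - 5*w + 6 = 0, i.e. (w - 3)*(w - 2) = 0, so they meet at w = 2, 3.
For w in [2, 3], t = w**2 - 8*w + 10 is on the left; area = ∫[2,3] (-(w**2 - 5*w + 6)) dw = 1/6.

1/6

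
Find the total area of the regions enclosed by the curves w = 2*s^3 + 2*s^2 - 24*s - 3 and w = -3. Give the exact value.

Set the curves equal: 2*s^3 + 2*s^2 - 24*s - 3 = -3, so 2*s^3 + 2*s^2 - 24*s = 0, which factors as 2*s*(s - 3)*(s + 4) = 0. The curves meet at s = -4, 0, 3.
On [-4, 0], w = 2*s^3 + 2*s^2 - 24*s - 3 is on top; that piece has area ∫[-4,0] (2*s^3 + 2*s^2 - 24*s) ds = 320/3.
On [0, 3], w = -3 is on top; that piece has area ∫[0,3] (-(2*s^3 + 2*s^2 - 24*s)) ds = 99/2.
Total enclosed area = 320/3 + 99/2 = 937/6.

937/6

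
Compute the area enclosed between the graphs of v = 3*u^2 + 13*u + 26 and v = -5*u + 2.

Set the curves equal: 3*u^2 + 13*u + 26 = -5*u + 2, so 3*u^2 + 18*u + 24 = 0, which factors as 3*(u + 2)*(u + 4) = 0. The curves meet at u = -4, -2.
On [-4, -2], v = -5*u + 2 is on top; that piece has area ∫[-4,-2] (-(3*u^2 + 18*u + 24)) du = 4.

4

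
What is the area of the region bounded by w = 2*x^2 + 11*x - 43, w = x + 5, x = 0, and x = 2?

212/3

On [0, 2], (2*x^2 + 11*x - 43) - (x + 5) = 2*x^2 + 10*x - 48 is ≤ 0 throughout, so the area is a single integral of |2*x^2 + 10*x - 48|.
∫[0,2] (2*x^2 + 10*x - 48) dx = -212/3; the area of that piece is 212/3.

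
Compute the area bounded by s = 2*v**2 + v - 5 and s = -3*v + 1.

64/3

Both boundary curves give s as a function of v, so integrate with respect to v. Setting them equal: 2*v**2 + 4*v - 6 = 0, i.e. 2*(v - 1)*(v + 3) = 0, so they meet at v = -3, 1.
For v in [-3, 1], s = 2*v**2 + v - 5 is on the left; area = ∫[-3,1] (-(2*v**2 + 4*v - 6)) dv = 64/3.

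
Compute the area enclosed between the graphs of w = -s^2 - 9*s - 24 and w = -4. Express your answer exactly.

Set the curves equal: -s^2 - 9*s - 24 = -4, so -s^2 - 9*s - 20 = 0, which factors as -(s + 4)*(s + 5) = 0. The curves meet at s = -5, -4.
On [-5, -4], w = -s^2 - 9*s - 24 is on top; that piece has area ∫[-5,-4] (-s^2 - 9*s - 20) ds = 1/6.

1/6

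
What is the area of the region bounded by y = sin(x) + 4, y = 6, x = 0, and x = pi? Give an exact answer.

On [0, pi], (sin(x) + 4) - (6) = sin(x) - 2 is ≤ 0 throughout, so the area is a single integral of |sin(x) - 2|.
∫[0,pi] (sin(x) - 2) dx = 2 - 2*pi; the area of that piece is -2 + 2*pi.

-2 + 2*pi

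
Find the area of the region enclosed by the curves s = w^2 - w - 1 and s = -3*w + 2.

32/3

Both boundary curves give s as a function of w, so integrate with respect to w. Setting them equal: w^2 + 2*w - 3 = 0, i.e. (w - 1)*(w + 3) = 0, so they meet at w = -3, 1.
For w in [-3, 1], s = w^2 - w - 1 is on the left; area = ∫[-3,1] (-(w^2 + 2*w - 3)) dw = 32/3.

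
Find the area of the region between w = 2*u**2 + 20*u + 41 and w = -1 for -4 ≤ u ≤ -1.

The difference (2*u**2 + 20*u + 41) - (-1) = 2*u**2 + 20*u + 42 changes sign at u = -3 inside [-4, -1], so split the integral there.
∫[-4,-3] (2*u**2 + 20*u + 42) du = -10/3; the area of that piece is 10/3.
∫[-3,-1] (2*u**2 + 20*u + 42) du = 64/3.
Total area = 10/3 + 64/3 = 74/3.

74/3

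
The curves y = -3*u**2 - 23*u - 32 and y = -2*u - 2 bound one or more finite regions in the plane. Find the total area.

Set the curves equal: -3*u**2 - 23*u - 32 = -2*u - 2, so -3*u**2 - 21*u - 30 = 0, which factors as -3*(u + 2)*(u + 5) = 0. The curves meet at u = -5, -2.
On [-5, -2], y = -3*u**2 - 23*u - 32 is on top; that piece has area ∫[-5,-2] (-3*u**2 - 21*u - 30) du = 27/2.

27/2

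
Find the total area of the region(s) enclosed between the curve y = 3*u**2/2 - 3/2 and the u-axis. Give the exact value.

2

The curve meets the u-axis where 3*u**2/2 - 3/2 = 0, i.e. 3*(u - 1)*(u + 1)/2 = 0, at u = -1, 1.
On [-1, 1] the curve lies below the axis; ∫[-1,1] (3*u**2/2 - 3/2) du = -2, giving area 2.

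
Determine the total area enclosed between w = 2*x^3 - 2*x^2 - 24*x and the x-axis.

937/6

The curve meets the x-axis where 2*x^3 - 2*x^2 - 24*x = 0, i.e. 2*x*(x - 4)*(x + 3) = 0, at x = -3, 0, 4.
On [-3, 0] the curve lies above the axis; ∫[-3,0] (2*x^3 - 2*x^2 - 24*x) dx = 99/2, giving area 99/2.
On [0, 4] the curve lies below the axis; ∫[0,4] (2*x^3 - 2*x^2 - 24*x) dx = -320/3, giving area 320/3.
Total area = 99/2 + 320/3 = 937/6.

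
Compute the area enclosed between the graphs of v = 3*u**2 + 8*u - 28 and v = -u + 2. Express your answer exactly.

343/2

Set the curves equal: 3*u**2 + 8*u - 28 = -u + 2, so 3*u**2 + 9*u - 30 = 0, which factors as 3*(u - 2)*(u + 5) = 0. The curves meet at u = -5, 2.
On [-5, 2], v = -u + 2 is on top; that piece has area ∫[-5,2] (-(3*u**2 + 9*u - 30)) du = 343/2.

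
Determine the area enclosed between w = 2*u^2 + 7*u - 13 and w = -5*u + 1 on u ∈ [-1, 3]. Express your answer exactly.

64

The difference (2*u^2 + 7*u - 13) - (-5*u + 1) = 2*u^2 + 12*u - 14 changes sign at u = 1 inside [-1, 3], so split the integral there.
∫[-1,1] (2*u^2 + 12*u - 14) du = -80/3; the area of that piece is 80/3.
∫[1,3] (2*u^2 + 12*u - 14) du = 112/3.
Total area = 80/3 + 112/3 = 64.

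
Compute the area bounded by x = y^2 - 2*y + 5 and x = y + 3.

1/6

Both boundary curves give x as a function of y, so integrate with respect to y. Setting them equal: y^2 - 3*y + 2 = 0, i.e. (y - 2)*(y - 1) = 0, so they meet at y = 1, 2.
For y in [1, 2], x = y^2 - 2*y + 5 is on the left; area = ∫[1,2] (-(y^2 - 3*y + 2)) dy = 1/6.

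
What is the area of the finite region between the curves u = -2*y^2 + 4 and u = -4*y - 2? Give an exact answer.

64/3

Both boundary curves give u as a function of y, so integrate with respect to y. Setting them equal: -2*y^2 + 4*y + 6 = 0, i.e. -2*(y - 3)*(y + 1) = 0, so they meet at y = -1, 3.
For y in [-1, 3], u = -2*y^2 + 4 is on the right; area = ∫[-1,3] (-2*y^2 + 4*y + 6) dy = 64/3.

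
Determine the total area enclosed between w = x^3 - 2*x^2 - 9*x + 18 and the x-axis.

The curve meets the x-axis where x^3 - 2*x^2 - 9*x + 18 = 0, i.e. (x - 3)*(x - 2)*(x + 3) = 0, at x = -3, 2, 3.
On [-3, 2] the curve lies above the axis; ∫[-3,2] (x^3 - 2*x^2 - 9*x + 18) dx = 875/12, giving area 875/12.
On [2, 3] the curve lies below the axis; ∫[2,3] (x^3 - 2*x^2 - 9*x + 18) dx = -11/12, giving area 11/12.
Total area = 875/12 + 11/12 = 443/6.

443/6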